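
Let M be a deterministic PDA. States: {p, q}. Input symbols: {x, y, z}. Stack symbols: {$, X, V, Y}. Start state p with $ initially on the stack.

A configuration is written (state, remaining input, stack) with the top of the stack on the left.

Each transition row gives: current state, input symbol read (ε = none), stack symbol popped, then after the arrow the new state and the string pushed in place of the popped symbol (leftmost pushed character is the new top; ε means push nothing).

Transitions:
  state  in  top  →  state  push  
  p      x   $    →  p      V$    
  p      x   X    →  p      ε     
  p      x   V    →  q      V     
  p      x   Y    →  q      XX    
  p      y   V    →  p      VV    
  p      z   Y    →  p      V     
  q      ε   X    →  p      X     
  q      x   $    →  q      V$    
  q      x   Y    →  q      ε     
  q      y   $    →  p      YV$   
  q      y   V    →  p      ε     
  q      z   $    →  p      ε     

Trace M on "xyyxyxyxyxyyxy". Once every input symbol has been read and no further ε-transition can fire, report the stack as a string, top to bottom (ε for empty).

VV$

(p, xyyxyxyxyxyyxy, $)
  read x, top $: go to p, push V$ → (p, yyxyxyxyxyyxy, V$)
  read y, top V: go to p, push VV → (p, yxyxyxyxyyxy, VV$)
  read y, top V: go to p, push VV → (p, xyxyxyxyyxy, VVV$)
  read x, top V: go to q, push V → (q, yxyxyxyyxy, VVV$)
  read y, top V: go to p, push ε → (p, xyxyxyyxy, VV$)
  read x, top V: go to q, push V → (q, yxyxyyxy, VV$)
  read y, top V: go to p, push ε → (p, xyxyyxy, V$)
  read x, top V: go to q, push V → (q, yxyyxy, V$)
  read y, top V: go to p, push ε → (p, xyyxy, $)
  read x, top $: go to p, push V$ → (p, yyxy, V$)
  read y, top V: go to p, push VV → (p, yxy, VV$)
  read y, top V: go to p, push VV → (p, xy, VVV$)
  read x, top V: go to q, push V → (q, y, VVV$)
  read y, top V: go to p, push ε → (p, ε, VV$)
All input consumed in state p with stack VV$.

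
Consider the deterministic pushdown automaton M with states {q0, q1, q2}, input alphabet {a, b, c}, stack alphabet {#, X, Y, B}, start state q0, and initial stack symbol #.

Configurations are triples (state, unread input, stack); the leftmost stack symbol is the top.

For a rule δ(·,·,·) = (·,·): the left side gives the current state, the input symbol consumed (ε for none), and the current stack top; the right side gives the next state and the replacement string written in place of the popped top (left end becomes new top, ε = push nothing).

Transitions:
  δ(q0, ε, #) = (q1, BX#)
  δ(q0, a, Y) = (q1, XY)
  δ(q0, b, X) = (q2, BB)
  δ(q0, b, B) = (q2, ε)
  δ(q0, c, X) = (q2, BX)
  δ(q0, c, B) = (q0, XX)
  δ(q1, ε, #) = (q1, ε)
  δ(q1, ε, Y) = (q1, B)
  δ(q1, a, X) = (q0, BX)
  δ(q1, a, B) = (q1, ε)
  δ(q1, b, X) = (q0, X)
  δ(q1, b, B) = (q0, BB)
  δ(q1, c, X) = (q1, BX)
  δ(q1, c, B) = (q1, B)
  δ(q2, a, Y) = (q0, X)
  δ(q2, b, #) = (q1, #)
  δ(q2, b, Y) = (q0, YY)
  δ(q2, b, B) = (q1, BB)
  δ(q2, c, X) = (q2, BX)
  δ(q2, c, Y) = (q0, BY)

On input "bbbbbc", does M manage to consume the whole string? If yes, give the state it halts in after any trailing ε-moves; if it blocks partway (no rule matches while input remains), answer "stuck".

stuck

(q0, bbbbbc, #)
  ε-move, top #: go to q1, push BX# → (q1, bbbbbc, BX#)
  read b, top B: go to q0, push BB → (q0, bbbbc, BBX#)
  read b, top B: go to q2, push ε → (q2, bbbc, BX#)
  read b, top B: go to q1, push BB → (q1, bbc, BBX#)
  read b, top B: go to q0, push BB → (q0, bc, BBBX#)
  read b, top B: go to q2, push ε → (q2, c, BBX#)
No transition for (q2, c, top B); M blocks with input c remaining.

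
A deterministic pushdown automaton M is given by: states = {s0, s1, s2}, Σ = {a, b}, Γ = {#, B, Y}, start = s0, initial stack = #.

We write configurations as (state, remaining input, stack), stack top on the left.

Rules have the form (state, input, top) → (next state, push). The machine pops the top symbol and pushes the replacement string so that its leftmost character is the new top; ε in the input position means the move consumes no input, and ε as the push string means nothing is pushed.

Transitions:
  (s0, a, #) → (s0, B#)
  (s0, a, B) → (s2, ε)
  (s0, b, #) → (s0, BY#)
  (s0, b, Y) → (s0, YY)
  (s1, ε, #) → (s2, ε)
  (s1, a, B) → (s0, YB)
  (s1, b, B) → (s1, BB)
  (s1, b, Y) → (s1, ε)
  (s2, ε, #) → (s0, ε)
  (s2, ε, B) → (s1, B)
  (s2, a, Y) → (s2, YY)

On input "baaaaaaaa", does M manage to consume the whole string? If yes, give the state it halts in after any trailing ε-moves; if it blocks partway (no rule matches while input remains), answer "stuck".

(s0, baaaaaaaa, #) ⊢ (s0, aaaaaaaa, BY#) ⊢ (s2, aaaaaaa, Y#) ⊢ (s2, aaaaaa, YY#) ⊢ (s2, aaaaa, YYY#) ⊢ (s2, aaaa, YYYY#) ⊢ (s2, aaa, YYYYY#) ⊢ (s2, aa, YYYYYY#) ⊢ (s2, a, YYYYYYY#) ⊢ (s2, ε, YYYYYYYY#)
All input consumed; M is in state s2.

s2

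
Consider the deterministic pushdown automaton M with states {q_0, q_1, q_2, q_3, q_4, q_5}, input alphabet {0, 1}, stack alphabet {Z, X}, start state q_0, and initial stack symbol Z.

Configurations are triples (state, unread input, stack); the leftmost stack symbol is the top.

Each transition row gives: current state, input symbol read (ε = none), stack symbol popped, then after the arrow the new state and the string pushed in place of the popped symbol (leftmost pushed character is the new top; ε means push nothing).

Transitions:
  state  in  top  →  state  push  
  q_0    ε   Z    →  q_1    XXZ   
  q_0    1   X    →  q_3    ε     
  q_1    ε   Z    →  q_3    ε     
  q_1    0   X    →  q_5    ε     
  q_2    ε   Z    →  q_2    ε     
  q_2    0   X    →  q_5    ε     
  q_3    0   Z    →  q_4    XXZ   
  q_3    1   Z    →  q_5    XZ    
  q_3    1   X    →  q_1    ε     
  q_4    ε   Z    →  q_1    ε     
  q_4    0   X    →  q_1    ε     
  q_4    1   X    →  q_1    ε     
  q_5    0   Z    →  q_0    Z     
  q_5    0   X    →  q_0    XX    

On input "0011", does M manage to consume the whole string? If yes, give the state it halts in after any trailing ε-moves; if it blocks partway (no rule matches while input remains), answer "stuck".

q_3

(q_0, 0011, Z) ⊢ (q_1, 0011, XXZ) ⊢ (q_5, 011, XZ) ⊢ (q_0, 11, XXZ) ⊢ (q_3, 1, XZ) ⊢ (q_1, ε, Z) ⊢ (q_3, ε, ε)
All input consumed; M is in state q_3.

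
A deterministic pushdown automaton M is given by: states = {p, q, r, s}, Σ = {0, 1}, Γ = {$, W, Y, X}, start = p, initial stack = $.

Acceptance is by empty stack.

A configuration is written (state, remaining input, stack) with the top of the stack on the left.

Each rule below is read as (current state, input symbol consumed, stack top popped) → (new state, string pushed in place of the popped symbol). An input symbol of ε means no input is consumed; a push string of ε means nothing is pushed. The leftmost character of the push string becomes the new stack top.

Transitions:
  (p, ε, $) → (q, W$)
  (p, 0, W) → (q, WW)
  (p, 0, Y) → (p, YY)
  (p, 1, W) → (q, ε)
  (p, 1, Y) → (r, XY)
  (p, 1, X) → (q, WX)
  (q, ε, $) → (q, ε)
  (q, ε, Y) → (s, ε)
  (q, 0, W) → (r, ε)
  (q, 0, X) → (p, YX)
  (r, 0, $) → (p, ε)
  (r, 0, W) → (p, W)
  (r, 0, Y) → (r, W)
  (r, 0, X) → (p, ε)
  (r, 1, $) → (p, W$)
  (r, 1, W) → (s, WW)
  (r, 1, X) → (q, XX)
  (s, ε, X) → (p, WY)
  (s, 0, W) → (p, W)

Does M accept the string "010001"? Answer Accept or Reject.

(p, 010001, $)
  ε-move, top $: go to q, push W$ → (q, 010001, W$)
  read 0, top W: go to r, push ε → (r, 10001, $)
  read 1, top $: go to p, push W$ → (p, 0001, W$)
  read 0, top W: go to q, push WW → (q, 001, WW$)
  read 0, top W: go to r, push ε → (r, 01, W$)
  read 0, top W: go to p, push W → (p, 1, W$)
  read 1, top W: go to q, push ε → (q, ε, $)
  ε-move, top $: go to q, push ε → (q, ε, ε)
All input consumed and the stack is empty.

Accept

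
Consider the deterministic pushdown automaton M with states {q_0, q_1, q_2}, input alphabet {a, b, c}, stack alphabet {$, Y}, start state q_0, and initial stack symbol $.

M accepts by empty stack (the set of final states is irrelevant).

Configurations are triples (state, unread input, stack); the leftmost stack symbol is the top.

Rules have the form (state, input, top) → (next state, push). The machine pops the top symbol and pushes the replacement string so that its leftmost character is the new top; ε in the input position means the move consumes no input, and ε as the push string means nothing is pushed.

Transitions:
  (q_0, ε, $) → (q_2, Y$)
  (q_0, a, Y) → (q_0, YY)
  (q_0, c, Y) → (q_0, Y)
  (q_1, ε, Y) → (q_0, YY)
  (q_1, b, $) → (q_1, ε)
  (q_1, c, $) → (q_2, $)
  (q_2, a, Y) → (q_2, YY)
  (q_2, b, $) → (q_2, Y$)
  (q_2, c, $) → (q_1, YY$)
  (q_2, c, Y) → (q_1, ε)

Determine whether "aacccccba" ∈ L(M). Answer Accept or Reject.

(q_0, aacccccba, $)
  ε-move, top $: go to q_2, push Y$ → (q_2, aacccccba, Y$)
  read a, top Y: go to q_2, push YY → (q_2, acccccba, YY$)
  read a, top Y: go to q_2, push YY → (q_2, cccccba, YYY$)
  read c, top Y: go to q_1, push ε → (q_1, ccccba, YY$)
  ε-move, top Y: go to q_0, push YY → (q_0, ccccba, YYY$)
  read c, top Y: go to q_0, push Y → (q_0, cccba, YYY$)
  read c, top Y: go to q_0, push Y → (q_0, ccba, YYY$)
  read c, top Y: go to q_0, push Y → (q_0, cba, YYY$)
  read c, top Y: go to q_0, push Y → (q_0, ba, YYY$)
No transition applies at (q_0, ba, YYY$); input not fully consumed.

Reject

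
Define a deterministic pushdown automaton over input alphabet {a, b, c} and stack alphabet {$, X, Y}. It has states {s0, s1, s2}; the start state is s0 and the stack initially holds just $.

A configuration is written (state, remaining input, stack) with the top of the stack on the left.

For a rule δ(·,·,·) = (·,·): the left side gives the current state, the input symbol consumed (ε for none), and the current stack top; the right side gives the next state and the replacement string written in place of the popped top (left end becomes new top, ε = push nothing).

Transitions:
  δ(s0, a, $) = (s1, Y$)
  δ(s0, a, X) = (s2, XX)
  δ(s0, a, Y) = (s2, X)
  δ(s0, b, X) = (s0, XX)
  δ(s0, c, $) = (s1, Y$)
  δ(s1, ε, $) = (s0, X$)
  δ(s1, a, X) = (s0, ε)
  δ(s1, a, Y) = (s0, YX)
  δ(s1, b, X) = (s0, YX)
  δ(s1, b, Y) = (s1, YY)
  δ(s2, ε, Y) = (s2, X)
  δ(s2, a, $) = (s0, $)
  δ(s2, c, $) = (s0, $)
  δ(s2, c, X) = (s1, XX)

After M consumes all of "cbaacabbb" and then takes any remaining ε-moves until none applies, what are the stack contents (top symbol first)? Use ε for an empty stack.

(s0, cbaacabbb, $) ⊢ (s1, baacabbb, Y$) ⊢ (s1, aacabbb, YY$) ⊢ (s0, acabbb, YXY$) ⊢ (s2, cabbb, XXY$) ⊢ (s1, abbb, XXXY$) ⊢ (s0, bbb, XXY$) ⊢ (s0, bb, XXXY$) ⊢ (s0, b, XXXXY$) ⊢ (s0, ε, XXXXXY$)
All input consumed in state s0 with stack XXXXXY$.

XXXXXY$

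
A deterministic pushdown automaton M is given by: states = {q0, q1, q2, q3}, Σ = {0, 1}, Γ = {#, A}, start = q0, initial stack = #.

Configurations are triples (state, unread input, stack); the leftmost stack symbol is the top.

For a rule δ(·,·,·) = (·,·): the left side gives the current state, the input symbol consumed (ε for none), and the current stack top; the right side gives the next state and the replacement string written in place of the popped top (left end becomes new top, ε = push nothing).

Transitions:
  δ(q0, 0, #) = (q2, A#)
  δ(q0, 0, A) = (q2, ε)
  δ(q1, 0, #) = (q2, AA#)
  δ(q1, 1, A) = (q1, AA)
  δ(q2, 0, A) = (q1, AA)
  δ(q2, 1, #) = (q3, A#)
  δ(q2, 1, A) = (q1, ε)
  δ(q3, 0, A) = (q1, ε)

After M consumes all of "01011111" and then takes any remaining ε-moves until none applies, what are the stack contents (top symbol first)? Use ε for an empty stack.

(q0, 01011111, #)
  read 0, top #: go to q2, push A# → (q2, 1011111, A#)
  read 1, top A: go to q1, push ε → (q1, 011111, #)
  read 0, top #: go to q2, push AA# → (q2, 11111, AA#)
  read 1, top A: go to q1, push ε → (q1, 1111, A#)
  read 1, top A: go to q1, push AA → (q1, 111, AA#)
  read 1, top A: go to q1, push AA → (q1, 11, AAA#)
  read 1, top A: go to q1, push AA → (q1, 1, AAAA#)
  read 1, top A: go to q1, push AA → (q1, ε, AAAAA#)
All input consumed in state q1 with stack AAAAA#.

AAAAA#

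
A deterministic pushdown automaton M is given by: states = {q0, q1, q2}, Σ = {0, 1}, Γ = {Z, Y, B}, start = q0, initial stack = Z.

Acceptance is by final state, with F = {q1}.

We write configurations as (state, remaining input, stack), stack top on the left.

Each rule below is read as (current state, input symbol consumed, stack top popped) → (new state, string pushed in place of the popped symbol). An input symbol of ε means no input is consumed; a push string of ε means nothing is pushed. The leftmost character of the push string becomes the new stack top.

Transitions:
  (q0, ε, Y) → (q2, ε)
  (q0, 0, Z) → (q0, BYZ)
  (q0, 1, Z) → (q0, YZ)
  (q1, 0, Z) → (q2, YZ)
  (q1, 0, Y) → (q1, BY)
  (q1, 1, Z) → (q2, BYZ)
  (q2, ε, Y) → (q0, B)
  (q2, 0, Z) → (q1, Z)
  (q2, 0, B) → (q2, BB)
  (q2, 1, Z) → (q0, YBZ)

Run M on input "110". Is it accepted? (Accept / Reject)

Reject

(q0, 110, Z)
  read 1, top Z: go to q0, push YZ → (q0, 10, YZ)
  ε-move, top Y: go to q2, push ε → (q2, 10, Z)
  read 1, top Z: go to q0, push YBZ → (q0, 0, YBZ)
  ε-move, top Y: go to q2, push ε → (q2, 0, BZ)
  read 0, top B: go to q2, push BB → (q2, ε, BBZ)
All input consumed; state q2 ∉ F and no further ε-move applies.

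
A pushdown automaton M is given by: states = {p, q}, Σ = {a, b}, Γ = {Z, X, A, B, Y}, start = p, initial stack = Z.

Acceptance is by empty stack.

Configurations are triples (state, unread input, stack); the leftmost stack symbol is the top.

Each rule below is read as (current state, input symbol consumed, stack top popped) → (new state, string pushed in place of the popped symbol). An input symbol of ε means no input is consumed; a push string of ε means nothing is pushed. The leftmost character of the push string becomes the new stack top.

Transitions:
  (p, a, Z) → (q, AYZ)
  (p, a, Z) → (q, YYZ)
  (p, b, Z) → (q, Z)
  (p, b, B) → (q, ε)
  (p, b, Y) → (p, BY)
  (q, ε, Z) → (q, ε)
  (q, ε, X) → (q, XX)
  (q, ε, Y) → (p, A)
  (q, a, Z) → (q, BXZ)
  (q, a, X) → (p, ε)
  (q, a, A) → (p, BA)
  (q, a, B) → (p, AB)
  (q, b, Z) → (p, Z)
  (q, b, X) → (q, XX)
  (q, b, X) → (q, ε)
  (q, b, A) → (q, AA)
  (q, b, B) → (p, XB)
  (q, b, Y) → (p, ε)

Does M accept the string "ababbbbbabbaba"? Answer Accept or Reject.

No computation consumes all input and empties the stack.

Reject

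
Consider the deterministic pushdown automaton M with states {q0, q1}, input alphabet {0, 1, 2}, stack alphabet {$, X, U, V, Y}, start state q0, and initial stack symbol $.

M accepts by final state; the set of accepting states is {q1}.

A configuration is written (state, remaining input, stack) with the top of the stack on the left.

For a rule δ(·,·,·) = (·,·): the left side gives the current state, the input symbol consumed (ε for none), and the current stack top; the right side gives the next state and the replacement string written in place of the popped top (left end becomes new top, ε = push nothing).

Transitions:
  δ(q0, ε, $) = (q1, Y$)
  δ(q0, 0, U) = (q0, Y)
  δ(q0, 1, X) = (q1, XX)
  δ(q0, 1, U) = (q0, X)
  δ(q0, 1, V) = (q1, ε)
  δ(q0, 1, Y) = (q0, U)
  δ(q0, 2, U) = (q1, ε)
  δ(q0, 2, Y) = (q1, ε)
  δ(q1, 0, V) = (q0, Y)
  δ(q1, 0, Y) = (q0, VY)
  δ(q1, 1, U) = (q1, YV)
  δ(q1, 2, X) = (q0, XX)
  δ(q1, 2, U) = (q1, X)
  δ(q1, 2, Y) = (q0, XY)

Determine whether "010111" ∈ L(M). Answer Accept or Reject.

(q0, 010111, $) ⊢ (q1, 010111, Y$) ⊢ (q0, 10111, VY$) ⊢ (q1, 0111, Y$) ⊢ (q0, 111, VY$) ⊢ (q1, 11, Y$)
No transition applies at (q1, 11, Y$); input not fully consumed.

Reject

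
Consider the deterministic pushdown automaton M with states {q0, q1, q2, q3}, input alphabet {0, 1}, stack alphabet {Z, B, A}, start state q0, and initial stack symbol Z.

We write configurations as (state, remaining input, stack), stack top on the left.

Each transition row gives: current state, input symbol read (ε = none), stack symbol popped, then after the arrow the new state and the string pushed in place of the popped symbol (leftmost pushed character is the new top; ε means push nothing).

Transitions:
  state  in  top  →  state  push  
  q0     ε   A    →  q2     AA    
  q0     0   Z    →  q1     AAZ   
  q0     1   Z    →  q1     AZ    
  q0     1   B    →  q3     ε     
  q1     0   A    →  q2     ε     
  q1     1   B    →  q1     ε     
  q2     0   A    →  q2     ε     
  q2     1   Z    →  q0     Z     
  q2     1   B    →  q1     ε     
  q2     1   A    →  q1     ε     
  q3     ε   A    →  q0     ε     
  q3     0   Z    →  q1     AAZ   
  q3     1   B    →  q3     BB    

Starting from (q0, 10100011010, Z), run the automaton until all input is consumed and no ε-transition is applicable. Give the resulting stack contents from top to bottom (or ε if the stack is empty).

AAZ

(q0, 10100011010, Z) ⊢ (q1, 0100011010, AZ) ⊢ (q2, 100011010, Z) ⊢ (q0, 00011010, Z) ⊢ (q1, 0011010, AAZ) ⊢ (q2, 011010, AZ) ⊢ (q2, 11010, Z) ⊢ (q0, 1010, Z) ⊢ (q1, 010, AZ) ⊢ (q2, 10, Z) ⊢ (q0, 0, Z) ⊢ (q1, ε, AAZ)
All input consumed in state q1 with stack AAZ.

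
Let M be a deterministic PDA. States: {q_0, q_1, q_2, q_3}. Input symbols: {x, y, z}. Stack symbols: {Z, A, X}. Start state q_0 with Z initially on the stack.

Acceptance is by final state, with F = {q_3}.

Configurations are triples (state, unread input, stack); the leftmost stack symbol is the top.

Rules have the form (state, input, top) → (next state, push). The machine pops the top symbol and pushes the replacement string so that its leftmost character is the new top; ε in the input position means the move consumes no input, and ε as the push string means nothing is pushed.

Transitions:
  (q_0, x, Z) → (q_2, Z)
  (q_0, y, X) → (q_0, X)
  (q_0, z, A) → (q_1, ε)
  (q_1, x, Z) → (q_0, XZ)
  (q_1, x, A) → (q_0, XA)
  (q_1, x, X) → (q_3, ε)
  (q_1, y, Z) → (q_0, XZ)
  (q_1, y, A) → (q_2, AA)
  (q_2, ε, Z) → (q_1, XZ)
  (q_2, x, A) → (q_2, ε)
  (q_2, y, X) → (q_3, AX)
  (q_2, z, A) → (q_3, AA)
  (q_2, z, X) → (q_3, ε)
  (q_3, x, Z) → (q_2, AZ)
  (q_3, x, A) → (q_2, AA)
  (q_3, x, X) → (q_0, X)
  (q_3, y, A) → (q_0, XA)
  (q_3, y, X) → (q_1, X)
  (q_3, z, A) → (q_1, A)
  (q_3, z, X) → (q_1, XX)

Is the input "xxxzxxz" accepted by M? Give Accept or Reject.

Accept

(q_0, xxxzxxz, Z) ⊢ (q_2, xxzxxz, Z) ⊢ (q_1, xxzxxz, XZ) ⊢ (q_3, xzxxz, Z) ⊢ (q_2, zxxz, AZ) ⊢ (q_3, xxz, AAZ) ⊢ (q_2, xz, AAAZ) ⊢ (q_2, z, AAZ) ⊢ (q_3, ε, AAAZ)
All input consumed; state q_3 ∈ F.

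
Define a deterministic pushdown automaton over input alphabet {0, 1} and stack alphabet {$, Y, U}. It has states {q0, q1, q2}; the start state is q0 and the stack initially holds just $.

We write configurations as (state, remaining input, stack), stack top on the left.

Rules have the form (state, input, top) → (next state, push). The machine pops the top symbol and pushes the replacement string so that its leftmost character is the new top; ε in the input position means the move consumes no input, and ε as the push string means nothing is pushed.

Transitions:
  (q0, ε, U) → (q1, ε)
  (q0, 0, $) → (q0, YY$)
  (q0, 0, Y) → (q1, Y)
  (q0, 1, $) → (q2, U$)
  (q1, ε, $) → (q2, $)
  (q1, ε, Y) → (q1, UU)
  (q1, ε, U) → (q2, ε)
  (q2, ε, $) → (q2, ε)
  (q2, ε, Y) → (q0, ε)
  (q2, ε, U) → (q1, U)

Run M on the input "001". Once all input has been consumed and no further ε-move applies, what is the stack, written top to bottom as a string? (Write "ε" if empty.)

ε

(q0, 001, $) ⊢ (q0, 01, YY$) ⊢ (q1, 1, YY$) ⊢ (q1, 1, UUY$) ⊢ (q2, 1, UY$) ⊢ (q1, 1, UY$) ⊢ (q2, 1, Y$) ⊢ (q0, 1, $) ⊢ (q2, ε, U$) ⊢ (q1, ε, U$) ⊢ (q2, ε, $) ⊢ (q2, ε, ε)
All input consumed in state q2 with stack ε.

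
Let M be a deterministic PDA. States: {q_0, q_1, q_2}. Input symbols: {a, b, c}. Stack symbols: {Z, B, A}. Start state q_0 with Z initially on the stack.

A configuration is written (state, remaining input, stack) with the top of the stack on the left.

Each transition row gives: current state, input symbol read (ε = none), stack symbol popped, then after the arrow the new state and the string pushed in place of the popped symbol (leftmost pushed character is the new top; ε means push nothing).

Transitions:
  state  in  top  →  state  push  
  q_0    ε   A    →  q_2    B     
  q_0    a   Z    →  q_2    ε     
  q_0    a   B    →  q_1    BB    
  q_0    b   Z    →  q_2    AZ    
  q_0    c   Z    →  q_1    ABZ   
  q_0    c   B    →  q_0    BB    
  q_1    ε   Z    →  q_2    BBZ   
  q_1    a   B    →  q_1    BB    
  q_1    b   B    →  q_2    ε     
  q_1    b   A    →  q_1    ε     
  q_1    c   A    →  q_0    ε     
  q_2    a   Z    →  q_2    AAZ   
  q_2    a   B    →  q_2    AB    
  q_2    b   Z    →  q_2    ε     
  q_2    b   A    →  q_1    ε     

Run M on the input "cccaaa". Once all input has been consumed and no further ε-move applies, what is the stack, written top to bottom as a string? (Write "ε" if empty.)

BBBBBZ

(q_0, cccaaa, Z)
  read c, top Z: go to q_1, push ABZ → (q_1, ccaaa, ABZ)
  read c, top A: go to q_0, push ε → (q_0, caaa, BZ)
  read c, top B: go to q_0, push BB → (q_0, aaa, BBZ)
  read a, top B: go to q_1, push BB → (q_1, aa, BBBZ)
  read a, top B: go to q_1, push BB → (q_1, a, BBBBZ)
  read a, top B: go to q_1, push BB → (q_1, ε, BBBBBZ)
All input consumed in state q_1 with stack BBBBBZ.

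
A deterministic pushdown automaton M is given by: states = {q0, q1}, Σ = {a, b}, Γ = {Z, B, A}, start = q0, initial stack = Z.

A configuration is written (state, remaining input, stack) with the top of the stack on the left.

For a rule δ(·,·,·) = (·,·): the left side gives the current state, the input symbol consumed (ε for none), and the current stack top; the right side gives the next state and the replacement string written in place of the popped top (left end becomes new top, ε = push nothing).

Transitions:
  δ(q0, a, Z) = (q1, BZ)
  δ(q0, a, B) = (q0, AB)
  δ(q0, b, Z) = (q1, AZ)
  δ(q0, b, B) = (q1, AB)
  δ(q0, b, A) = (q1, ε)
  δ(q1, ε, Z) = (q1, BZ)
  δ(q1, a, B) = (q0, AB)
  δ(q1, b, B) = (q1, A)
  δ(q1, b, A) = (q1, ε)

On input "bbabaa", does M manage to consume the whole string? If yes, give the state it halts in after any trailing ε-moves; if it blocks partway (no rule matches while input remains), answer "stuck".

stuck

(q0, bbabaa, Z)
  read b, top Z: go to q1, push AZ → (q1, babaa, AZ)
  read b, top A: go to q1, push ε → (q1, abaa, Z)
  ε-move, top Z: go to q1, push BZ → (q1, abaa, BZ)
  read a, top B: go to q0, push AB → (q0, baa, ABZ)
  read b, top A: go to q1, push ε → (q1, aa, BZ)
  read a, top B: go to q0, push AB → (q0, a, ABZ)
No transition for (q0, a, top A); M blocks with input a remaining.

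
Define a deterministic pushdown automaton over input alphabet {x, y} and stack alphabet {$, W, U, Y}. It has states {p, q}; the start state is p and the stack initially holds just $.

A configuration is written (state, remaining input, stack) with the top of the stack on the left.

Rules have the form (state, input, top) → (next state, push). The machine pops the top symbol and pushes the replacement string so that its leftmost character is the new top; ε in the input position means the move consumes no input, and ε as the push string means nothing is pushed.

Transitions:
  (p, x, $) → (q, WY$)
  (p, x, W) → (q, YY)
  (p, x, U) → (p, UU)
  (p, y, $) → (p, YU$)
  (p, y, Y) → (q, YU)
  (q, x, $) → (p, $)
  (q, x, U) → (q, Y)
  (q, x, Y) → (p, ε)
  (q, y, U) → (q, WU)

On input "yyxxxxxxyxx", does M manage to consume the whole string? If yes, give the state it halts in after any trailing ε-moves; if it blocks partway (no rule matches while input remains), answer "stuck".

stuck

(p, yyxxxxxxyxx, $)
  read y, top $: go to p, push YU$ → (p, yxxxxxxyxx, YU$)
  read y, top Y: go to q, push YU → (q, xxxxxxyxx, YUU$)
  read x, top Y: go to p, push ε → (p, xxxxxyxx, UU$)
  read x, top U: go to p, push UU → (p, xxxxyxx, UUU$)
  read x, top U: go to p, push UU → (p, xxxyxx, UUUU$)
  read x, top U: go to p, push UU → (p, xxyxx, UUUUU$)
  read x, top U: go to p, push UU → (p, xyxx, UUUUUU$)
  read x, top U: go to p, push UU → (p, yxx, UUUUUUU$)
No transition for (p, y, top U); M blocks with input yxx remaining.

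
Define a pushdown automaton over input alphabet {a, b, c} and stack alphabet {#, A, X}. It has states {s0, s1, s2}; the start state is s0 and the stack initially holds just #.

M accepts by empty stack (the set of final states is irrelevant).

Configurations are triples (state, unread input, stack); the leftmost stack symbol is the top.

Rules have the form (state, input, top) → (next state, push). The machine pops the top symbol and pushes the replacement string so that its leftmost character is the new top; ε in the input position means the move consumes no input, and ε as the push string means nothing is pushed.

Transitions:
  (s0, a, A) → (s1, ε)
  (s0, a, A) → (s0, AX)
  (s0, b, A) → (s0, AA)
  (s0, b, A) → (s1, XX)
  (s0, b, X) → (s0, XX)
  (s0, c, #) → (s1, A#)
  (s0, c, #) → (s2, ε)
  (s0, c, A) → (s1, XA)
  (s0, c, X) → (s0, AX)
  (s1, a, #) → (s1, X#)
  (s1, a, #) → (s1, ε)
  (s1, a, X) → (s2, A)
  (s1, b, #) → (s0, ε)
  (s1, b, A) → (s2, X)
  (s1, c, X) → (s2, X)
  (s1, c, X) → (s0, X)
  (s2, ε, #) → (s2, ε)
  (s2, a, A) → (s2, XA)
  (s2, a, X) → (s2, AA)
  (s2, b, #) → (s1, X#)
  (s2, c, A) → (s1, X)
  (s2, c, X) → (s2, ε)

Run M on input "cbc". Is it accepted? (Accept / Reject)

Accept

One accepting computation: (s0, cbc, #) ⊢ (s1, bc, A#) ⊢ (s2, c, X#) ⊢ (s2, ε, #) ⊢ (s2, ε, ε)
All input consumed and the stack is empty.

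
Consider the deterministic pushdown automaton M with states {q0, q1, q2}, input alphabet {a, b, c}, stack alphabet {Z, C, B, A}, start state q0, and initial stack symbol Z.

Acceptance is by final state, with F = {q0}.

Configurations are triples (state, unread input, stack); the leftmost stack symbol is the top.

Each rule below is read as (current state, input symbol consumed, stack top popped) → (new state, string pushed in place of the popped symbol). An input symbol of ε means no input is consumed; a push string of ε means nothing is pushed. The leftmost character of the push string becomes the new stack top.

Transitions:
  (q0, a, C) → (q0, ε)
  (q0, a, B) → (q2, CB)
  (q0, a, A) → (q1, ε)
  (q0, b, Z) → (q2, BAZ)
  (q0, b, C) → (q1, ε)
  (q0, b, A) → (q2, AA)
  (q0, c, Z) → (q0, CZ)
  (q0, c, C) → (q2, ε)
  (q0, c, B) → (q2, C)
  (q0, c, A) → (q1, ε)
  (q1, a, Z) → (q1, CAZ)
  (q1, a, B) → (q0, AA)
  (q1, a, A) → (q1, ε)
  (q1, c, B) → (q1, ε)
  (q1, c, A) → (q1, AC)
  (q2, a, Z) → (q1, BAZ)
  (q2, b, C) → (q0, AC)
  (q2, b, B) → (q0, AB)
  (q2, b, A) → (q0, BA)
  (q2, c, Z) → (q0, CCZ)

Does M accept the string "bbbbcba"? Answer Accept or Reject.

Reject

(q0, bbbbcba, Z)
  read b, top Z: go to q2, push BAZ → (q2, bbbcba, BAZ)
  read b, top B: go to q0, push AB → (q0, bbcba, ABAZ)
  read b, top A: go to q2, push AA → (q2, bcba, AABAZ)
  read b, top A: go to q0, push BA → (q0, cba, BAABAZ)
  read c, top B: go to q2, push C → (q2, ba, CAABAZ)
  read b, top C: go to q0, push AC → (q0, a, ACAABAZ)
  read a, top A: go to q1, push ε → (q1, ε, CAABAZ)
All input consumed; state q1 ∉ F and no further ε-move applies.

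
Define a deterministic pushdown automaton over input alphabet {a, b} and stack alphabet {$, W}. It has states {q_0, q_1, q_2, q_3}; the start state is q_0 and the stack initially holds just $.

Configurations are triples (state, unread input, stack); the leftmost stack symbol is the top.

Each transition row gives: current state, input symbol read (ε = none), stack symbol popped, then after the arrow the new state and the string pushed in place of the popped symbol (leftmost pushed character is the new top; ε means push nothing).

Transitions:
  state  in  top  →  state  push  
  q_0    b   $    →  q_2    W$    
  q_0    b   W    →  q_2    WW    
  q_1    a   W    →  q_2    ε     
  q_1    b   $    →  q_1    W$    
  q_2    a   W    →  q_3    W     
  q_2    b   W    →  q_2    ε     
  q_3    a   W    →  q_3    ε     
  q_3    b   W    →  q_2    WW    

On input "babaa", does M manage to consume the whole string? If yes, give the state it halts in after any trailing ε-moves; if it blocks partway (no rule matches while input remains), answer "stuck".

q_3

(q_0, babaa, $) ⊢ (q_2, abaa, W$) ⊢ (q_3, baa, W$) ⊢ (q_2, aa, WW$) ⊢ (q_3, a, WW$) ⊢ (q_3, ε, W$)
All input consumed; M is in state q_3.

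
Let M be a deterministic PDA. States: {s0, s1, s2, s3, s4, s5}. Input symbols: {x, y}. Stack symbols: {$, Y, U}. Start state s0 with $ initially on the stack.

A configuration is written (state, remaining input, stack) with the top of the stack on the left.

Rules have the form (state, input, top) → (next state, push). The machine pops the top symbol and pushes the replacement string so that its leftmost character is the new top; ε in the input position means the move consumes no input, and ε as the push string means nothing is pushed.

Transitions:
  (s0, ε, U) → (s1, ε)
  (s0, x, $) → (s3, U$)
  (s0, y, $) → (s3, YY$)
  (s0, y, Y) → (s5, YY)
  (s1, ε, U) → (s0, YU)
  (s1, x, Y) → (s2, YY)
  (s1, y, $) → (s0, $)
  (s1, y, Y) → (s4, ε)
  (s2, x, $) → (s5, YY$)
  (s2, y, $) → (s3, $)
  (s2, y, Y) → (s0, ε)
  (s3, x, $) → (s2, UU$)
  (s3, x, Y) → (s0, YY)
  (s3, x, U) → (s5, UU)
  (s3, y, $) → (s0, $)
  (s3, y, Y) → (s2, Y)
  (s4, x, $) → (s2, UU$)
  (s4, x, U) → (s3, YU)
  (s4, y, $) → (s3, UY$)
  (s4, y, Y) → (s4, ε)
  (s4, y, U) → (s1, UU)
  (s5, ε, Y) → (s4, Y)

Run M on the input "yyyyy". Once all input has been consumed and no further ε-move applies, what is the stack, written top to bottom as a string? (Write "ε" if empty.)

Y$

(s0, yyyyy, $) ⊢ (s3, yyyy, YY$) ⊢ (s2, yyy, YY$) ⊢ (s0, yy, Y$) ⊢ (s5, y, YY$) ⊢ (s4, y, YY$) ⊢ (s4, ε, Y$)
All input consumed in state s4 with stack Y$.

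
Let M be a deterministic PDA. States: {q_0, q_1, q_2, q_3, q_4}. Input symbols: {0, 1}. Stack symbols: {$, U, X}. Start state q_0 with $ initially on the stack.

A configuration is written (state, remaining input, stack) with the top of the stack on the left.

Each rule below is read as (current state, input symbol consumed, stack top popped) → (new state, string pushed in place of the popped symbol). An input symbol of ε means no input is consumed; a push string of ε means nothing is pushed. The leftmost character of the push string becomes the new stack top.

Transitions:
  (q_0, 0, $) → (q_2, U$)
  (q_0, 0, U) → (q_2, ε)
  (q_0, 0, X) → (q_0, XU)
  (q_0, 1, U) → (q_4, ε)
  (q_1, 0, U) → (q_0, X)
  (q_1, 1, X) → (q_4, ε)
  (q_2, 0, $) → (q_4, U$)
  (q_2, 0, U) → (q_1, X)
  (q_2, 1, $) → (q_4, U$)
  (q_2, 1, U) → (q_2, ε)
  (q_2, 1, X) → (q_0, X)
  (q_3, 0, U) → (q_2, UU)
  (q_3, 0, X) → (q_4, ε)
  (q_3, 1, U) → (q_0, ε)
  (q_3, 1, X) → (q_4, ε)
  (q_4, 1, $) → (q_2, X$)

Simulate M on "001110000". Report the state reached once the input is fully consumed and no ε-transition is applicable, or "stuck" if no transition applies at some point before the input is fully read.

q_0

(q_0, 001110000, $) ⊢ (q_2, 01110000, U$) ⊢ (q_1, 1110000, X$) ⊢ (q_4, 110000, $) ⊢ (q_2, 10000, X$) ⊢ (q_0, 0000, X$) ⊢ (q_0, 000, XU$) ⊢ (q_0, 00, XUU$) ⊢ (q_0, 0, XUUU$) ⊢ (q_0, ε, XUUUU$)
All input consumed; M is in state q_0.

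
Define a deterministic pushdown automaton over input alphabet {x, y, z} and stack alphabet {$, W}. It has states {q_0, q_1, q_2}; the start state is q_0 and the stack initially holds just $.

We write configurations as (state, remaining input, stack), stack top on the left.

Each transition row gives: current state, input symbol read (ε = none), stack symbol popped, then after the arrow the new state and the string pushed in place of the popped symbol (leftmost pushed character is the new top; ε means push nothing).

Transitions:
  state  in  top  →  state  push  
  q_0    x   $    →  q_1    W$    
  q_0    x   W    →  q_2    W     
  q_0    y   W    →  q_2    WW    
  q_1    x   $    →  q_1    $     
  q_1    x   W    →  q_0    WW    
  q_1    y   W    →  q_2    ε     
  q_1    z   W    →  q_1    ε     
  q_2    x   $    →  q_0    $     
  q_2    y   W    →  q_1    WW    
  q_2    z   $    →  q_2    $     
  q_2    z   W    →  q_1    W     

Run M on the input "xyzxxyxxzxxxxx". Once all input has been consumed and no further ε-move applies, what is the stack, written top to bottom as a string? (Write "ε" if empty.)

(q_0, xyzxxyxxzxxxxx, $)
  read x, top $: go to q_1, push W$ → (q_1, yzxxyxxzxxxxx, W$)
  read y, top W: go to q_2, push ε → (q_2, zxxyxxzxxxxx, $)
  read z, top $: go to q_2, push $ → (q_2, xxyxxzxxxxx, $)
  read x, top $: go to q_0, push $ → (q_0, xyxxzxxxxx, $)
  read x, top $: go to q_1, push W$ → (q_1, yxxzxxxxx, W$)
  read y, top W: go to q_2, push ε → (q_2, xxzxxxxx, $)
  read x, top $: go to q_0, push $ → (q_0, xzxxxxx, $)
  read x, top $: go to q_1, push W$ → (q_1, zxxxxx, W$)
  read z, top W: go to q_1, push ε → (q_1, xxxxx, $)
  read x, top $: go to q_1, push $ → (q_1, xxxx, $)
  read x, top $: go to q_1, push $ → (q_1, xxx, $)
  read x, top $: go to q_1, push $ → (q_1, xx, $)
  read x, top $: go to q_1, push $ → (q_1, x, $)
  read x, top $: go to q_1, push $ → (q_1, ε, $)
All input consumed in state q_1 with stack $.

$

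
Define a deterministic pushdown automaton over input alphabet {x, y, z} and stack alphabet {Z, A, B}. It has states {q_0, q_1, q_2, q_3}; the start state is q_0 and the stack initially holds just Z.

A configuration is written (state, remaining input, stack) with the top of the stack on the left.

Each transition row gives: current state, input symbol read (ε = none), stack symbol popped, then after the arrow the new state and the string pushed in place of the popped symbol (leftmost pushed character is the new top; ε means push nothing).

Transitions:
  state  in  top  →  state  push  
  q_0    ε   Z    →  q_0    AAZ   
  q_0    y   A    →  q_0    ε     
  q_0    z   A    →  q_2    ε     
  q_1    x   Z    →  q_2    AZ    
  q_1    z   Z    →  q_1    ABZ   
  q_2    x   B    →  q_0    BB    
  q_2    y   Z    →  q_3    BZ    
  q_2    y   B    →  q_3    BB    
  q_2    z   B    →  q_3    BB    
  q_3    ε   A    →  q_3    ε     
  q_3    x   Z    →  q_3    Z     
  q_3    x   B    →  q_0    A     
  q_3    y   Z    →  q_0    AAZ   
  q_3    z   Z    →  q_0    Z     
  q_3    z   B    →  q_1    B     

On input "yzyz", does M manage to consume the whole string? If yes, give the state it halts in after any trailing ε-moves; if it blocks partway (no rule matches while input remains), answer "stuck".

(q_0, yzyz, Z)
  ε-move, top Z: go to q_0, push AAZ → (q_0, yzyz, AAZ)
  read y, top A: go to q_0, push ε → (q_0, zyz, AZ)
  read z, top A: go to q_2, push ε → (q_2, yz, Z)
  read y, top Z: go to q_3, push BZ → (q_3, z, BZ)
  read z, top B: go to q_1, push B → (q_1, ε, BZ)
All input consumed; M is in state q_1.

q_1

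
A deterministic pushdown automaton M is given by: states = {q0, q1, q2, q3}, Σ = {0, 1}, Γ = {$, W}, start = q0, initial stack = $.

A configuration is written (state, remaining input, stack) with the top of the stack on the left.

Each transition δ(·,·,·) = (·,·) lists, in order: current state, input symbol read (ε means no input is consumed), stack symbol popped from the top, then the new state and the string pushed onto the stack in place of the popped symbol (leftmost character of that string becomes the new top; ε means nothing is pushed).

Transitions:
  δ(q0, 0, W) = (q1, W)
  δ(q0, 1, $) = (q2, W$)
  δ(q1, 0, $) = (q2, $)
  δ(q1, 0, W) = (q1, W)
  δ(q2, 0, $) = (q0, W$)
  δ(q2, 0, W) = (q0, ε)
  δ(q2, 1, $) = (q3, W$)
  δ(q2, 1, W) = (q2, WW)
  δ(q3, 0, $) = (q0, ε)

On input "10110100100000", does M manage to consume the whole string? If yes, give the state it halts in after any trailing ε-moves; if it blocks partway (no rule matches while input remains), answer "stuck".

(q0, 10110100100000, $) ⊢ (q2, 0110100100000, W$) ⊢ (q0, 110100100000, $) ⊢ (q2, 10100100000, W$) ⊢ (q2, 0100100000, WW$) ⊢ (q0, 100100000, W$)
No transition for (q0, 1, top W); M blocks with input 100100000 remaining.

stuck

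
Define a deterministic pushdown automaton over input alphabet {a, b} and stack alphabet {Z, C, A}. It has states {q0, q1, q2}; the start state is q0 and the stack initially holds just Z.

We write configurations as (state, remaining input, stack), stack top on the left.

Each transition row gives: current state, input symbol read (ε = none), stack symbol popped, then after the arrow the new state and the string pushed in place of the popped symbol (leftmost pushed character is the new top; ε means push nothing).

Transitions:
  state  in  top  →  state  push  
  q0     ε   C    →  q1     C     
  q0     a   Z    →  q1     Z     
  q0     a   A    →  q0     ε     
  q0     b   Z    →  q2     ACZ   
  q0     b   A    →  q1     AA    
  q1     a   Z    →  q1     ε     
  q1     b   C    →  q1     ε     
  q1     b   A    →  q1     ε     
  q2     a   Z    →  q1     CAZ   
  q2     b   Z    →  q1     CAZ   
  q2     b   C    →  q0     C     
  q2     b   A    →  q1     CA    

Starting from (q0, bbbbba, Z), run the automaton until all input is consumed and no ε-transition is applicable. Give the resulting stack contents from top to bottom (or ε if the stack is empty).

(q0, bbbbba, Z)
  read b, top Z: go to q2, push ACZ → (q2, bbbba, ACZ)
  read b, top A: go to q1, push CA → (q1, bbba, CACZ)
  read b, top C: go to q1, push ε → (q1, bba, ACZ)
  read b, top A: go to q1, push ε → (q1, ba, CZ)
  read b, top C: go to q1, push ε → (q1, a, Z)
  read a, top Z: go to q1, push ε → (q1, ε, ε)
All input consumed in state q1 with stack ε.

ε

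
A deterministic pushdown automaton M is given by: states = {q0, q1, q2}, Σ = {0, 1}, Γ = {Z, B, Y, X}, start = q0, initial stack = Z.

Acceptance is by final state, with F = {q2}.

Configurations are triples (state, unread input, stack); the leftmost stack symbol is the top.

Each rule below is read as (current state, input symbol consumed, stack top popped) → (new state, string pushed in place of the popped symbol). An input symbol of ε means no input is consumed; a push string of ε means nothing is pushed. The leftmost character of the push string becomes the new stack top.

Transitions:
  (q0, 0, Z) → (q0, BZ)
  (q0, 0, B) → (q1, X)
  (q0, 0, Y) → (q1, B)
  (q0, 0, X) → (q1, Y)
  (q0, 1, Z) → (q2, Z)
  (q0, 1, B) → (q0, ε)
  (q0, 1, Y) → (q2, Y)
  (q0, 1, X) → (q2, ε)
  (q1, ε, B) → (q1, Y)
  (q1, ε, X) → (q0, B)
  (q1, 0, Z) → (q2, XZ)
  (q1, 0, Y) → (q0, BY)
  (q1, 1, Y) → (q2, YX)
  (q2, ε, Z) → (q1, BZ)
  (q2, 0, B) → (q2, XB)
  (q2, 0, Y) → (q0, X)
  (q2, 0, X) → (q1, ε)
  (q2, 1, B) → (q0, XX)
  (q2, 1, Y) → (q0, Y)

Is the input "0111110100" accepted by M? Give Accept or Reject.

(q0, 0111110100, Z)
  read 0, top Z: go to q0, push BZ → (q0, 111110100, BZ)
  read 1, top B: go to q0, push ε → (q0, 11110100, Z)
  read 1, top Z: go to q2, push Z → (q2, 1110100, Z)
  ε-move, top Z: go to q1, push BZ → (q1, 1110100, BZ)
  ε-move, top B: go to q1, push Y → (q1, 1110100, YZ)
  read 1, top Y: go to q2, push YX → (q2, 110100, YXZ)
  read 1, top Y: go to q0, push Y → (q0, 10100, YXZ)
  read 1, top Y: go to q2, push Y → (q2, 0100, YXZ)
  read 0, top Y: go to q0, push X → (q0, 100, XXZ)
  read 1, top X: go to q2, push ε → (q2, 00, XZ)
  read 0, top X: go to q1, push ε → (q1, 0, Z)
  read 0, top Z: go to q2, push XZ → (q2, ε, XZ)
All input consumed; state q2 ∈ F.

Accept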